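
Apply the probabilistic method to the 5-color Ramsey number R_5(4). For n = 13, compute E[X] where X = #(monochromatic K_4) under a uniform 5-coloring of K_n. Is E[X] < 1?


E[X] = C(13, 4) · 5^{1 − 6} = 715 · 5^{−5} = 715/3125.
As a reduced fraction: E[X] = 143/625 ≈ 0.2288000.
Is E[X] < 1? YES.
Since E[X] < 1, there exists a 5-coloring of K_{13} with no monochromatic K_4; hence R_5(4) > 13.

E[X] = 143/625 ≈ 0.2288000; E[X] < 1, so R_5(4) > 13.


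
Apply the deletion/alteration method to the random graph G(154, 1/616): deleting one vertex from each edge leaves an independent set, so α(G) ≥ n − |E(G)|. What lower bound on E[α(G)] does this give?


E[|E(G)|] = C(154, 2)·p = 11781 · (1/616) = 153/8.
E[α(G)] ≥ n − E[|E(G)|] = 154 − 153/8 = 1079/8.
Numerically: ≈ 134.8750.
(This is only a lower bound; the true E[α(G)] may be larger.)

E[α(G)] ≥ 1079/8 ≈ 134.8750.


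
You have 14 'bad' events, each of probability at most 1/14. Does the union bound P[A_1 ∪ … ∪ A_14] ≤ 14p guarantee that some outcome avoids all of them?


Union bound: P[∪_{i=1}^{14} A_i] ≤ Σ_i P[A_i] ≤ 14·p = 14·(1/14) = 1.
Numerically: 1 ≈ 1.000000.
Is 1 < 1? NO.
Since the bound 1 is ≥ 1, the union bound is uninformative here; it does NOT by itself certify existence.

14·p = 1 ≈ 1.000000; existence NOT certified by the union bound.


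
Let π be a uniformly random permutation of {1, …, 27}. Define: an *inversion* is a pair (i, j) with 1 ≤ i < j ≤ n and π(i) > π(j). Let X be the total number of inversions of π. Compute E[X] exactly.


Write X = Σ X_I over the C(27, 2) = 351 pairs i < j, with X_I the indicator of one inversion.
There are 351 indicators.
For each fixed pair i < j, the values π(i) and π(j) are two distinct elements of {1, …, 27} in uniformly random order; by symmetry P[π(i) > π(j)] = 1/2.
By linearity: E[X] = 351 · (1/2) = C(27, 2) · (1/2) = 351/2 = 351/2 ≈ 175.50000.

E[X] = 351/2 = 175.50000.


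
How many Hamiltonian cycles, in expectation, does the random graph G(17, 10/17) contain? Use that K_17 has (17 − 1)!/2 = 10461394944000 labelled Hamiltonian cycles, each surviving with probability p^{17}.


K_17 has (17 − 1)!/2 = 10461394944000 labelled Hamiltonian cycles.
For each such Hamiltonian cycle H, let X_H = 1 if all 17 edges of H are present in G. Then P[X_H = 1] = p^{17} = (10/17)^{17} = 100000000000000000/827240261886336764177.
By linearity: E[X] = Σ_H E[X_H] = 10461394944000 · p^{17} = 10461394944000 · 100000000000000000/827240261886336764177 = 1046139494400000000000000000000/827240261886336764177.
Numerically: E[X] ≈ 1.26461e+09.

E[X] = 10461394944000 · (10/17)^{17} = 1046139494400000000000000000000/827240261886336764177 ≈ 1.26461e+09.


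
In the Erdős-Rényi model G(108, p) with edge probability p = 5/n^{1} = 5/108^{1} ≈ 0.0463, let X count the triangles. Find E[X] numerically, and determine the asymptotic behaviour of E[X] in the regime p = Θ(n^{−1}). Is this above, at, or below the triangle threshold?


Number of potential triangles: C(108, 3) = 204156.
Each occurs with probability p³ ≈ (0.0463)³ ≈ 9.922903e-05.
By linearity: E[X] = C(108, 3)·p³ ≈ 204156 · 9.922903e-05 ≈ 20.2582.
Here α = 1, so p = 5/n is exactly at the triangle threshold p ~ 1/n. Asymptotically E[X] → c³/6 = 5³/6 = 125/6 ≈ 20.8333, a bounded constant. In this regime the triangle count is asymptotically Poisson(c³/6).

E[X] ≈ 20.2582; in regime p = Θ(1/n^{1}) E[X] stays bounded (at the triangle threshold p ~ 1/n).


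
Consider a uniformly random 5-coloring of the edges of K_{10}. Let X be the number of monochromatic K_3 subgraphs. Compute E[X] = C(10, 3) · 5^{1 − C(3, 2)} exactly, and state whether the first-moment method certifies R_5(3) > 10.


E[X] = C(10, 3) · 5^{1 − 3} = 120 · 5^{−2} = 120/25.
As a reduced fraction: E[X] = 24/5 ≈ 4.8000000.
Is E[X] < 1? NO.
Since E[X] ≥ 1, the first-moment bound is inconclusive at n = 10; it does NOT by itself certify R_5(3) > 10.

E[X] = 24/5 ≈ 4.8000000; E[X] ≥ 1; first-moment method inconclusive here.


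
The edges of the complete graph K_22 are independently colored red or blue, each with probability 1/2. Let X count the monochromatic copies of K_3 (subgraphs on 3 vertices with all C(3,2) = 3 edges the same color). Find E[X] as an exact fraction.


Let X = Σ_S X_S over the C(22, 3) = 1540 subsets S of size 3, where X_S = 1 if the K_3 on S is monochromatic.
For a fixed S, the K_3 on S has C(3, 2) = 3 edges. P[all 3 edges red] = (1/2)^3, and likewise for blue, so P[monochromatic] = 2·(1/2)^3 = 2^{1 − 3} = 1/4.
Summing: E[X] = C(22, 3) · 2^{1 − 3} = 1540 · 1/4 = 385.
Numerically: E[X] ≈ 385.000.

E[X] = C(22,3)·2^(1−C(3,2)) = 385 ≈ 385.000.


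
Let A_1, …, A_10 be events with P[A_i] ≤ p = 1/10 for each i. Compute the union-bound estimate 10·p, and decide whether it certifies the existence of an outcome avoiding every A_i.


Union bound: P[∪_{i=1}^{10} A_i] ≤ Σ_i P[A_i] ≤ 10·p = 10·(1/10) = 1.
Numerically: 1 ≈ 1.0000.
Is 1 < 1? NO.
Since the bound 1 is ≥ 1, the union bound is uninformative here; it does NOT by itself certify existence.

10·p = 1 ≈ 1.0000; existence NOT certified by the union bound.


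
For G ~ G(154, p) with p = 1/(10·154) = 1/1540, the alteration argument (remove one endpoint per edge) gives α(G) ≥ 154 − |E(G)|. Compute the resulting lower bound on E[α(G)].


E[|E(G)|] = C(154, 2)·p = 11781 · (1/1540) = 153/20.
E[α(G)] ≥ n − E[|E(G)|] = 154 − 153/20 = 2927/20.
Numerically: ≈ 146.3500.
(This is only a lower bound; the true E[α(G)] may be larger.)

E[α(G)] ≥ 2927/20 ≈ 146.3500.


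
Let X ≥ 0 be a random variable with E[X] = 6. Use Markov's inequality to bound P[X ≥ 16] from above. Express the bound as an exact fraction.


μ = E[X] = 6, a = 16.
Markov: P[X ≥ 16] ≤ μ/a = (6)/16 = 3/8.
Numerically: ≈ 0.375000.
(Since a = 16 > μ = 6.000000, the bound 3/8 is < 1 and informative.)

P[X ≥ 16] ≤ 3/8 ≈ 0.375000.


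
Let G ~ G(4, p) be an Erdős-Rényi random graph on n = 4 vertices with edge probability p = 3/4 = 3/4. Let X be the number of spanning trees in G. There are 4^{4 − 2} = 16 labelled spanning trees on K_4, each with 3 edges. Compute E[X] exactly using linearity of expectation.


K_4 has 4^{4 − 2} = 16 labelled spanning trees.
For each such spanning tree H, let X_H = 1 if all 3 edges of H are present in G. Then P[X_H = 1] = p^{3} = (3/4)^{3} = 27/64.
By linearity of expectation: E[X] = Σ_H E[X_H] = 16 · p^{3} = 16 · 27/64 = 27/4.
Numerically: E[X] ≈ 6.75.

E[X] = 16 · (3/4)^{3} = 27/4 ≈ 6.75.


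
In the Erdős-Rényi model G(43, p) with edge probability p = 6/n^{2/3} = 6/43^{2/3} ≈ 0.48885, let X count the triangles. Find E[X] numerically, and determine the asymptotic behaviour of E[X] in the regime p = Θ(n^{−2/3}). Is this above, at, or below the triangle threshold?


Number of potential triangles: C(43, 3) = 12341.
Each occurs with probability p³ ≈ (0.48885)³ ≈ 1.1681990e-01.
By linearity: E[X] = C(43, 3)·p³ ≈ 12341 · 1.1681990e-01 ≈ 1441.67442.
Since α = 2/3 < 1, p = c/n^{2/3} ≫ 1/n is above the triangle threshold p ~ 1/n. Asymptotically E[X] ~ (c³/6)·n^{3(1−α)} = (6³/6)·n^{1} → ∞; triangles are abundant w.h.p.

E[X] ≈ 1441.67442; in regime p = Θ(1/n^{2/3}) E[X] diverges (above the triangle threshold p ~ 1/n).


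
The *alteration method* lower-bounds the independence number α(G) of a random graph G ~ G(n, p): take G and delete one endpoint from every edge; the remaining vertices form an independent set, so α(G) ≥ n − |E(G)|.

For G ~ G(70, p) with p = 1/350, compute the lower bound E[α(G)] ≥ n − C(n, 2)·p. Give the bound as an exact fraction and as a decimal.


E[|E(G)|] = C(70, 2)·p = 2415 · (1/350) = 69/10.
E[α(G)] ≥ n − E[|E(G)|] = 70 − 69/10 = 631/10.
Numerically: ≈ 63.100.
(This is only a lower bound; the true E[α(G)] may be larger.)

E[α(G)] ≥ 631/10 ≈ 63.100.


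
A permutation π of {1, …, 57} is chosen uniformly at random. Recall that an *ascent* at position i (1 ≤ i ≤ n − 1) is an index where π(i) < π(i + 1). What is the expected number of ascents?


Write X = Σ X_I over i = 1, …, 56, with X_I the indicator of one ascent.
There are 56 indicators.
For each fixed i, the pair (π(i), π(i+1)) is a uniformly random ordered pair of distinct values from {1, …, 57}; by symmetry P[π(i) < π(i+1)] = 1/2.
By linearity: E[X] = 56 · (1/2) = (57 − 1) · (1/2) = 28 ≈ 28.0000.

E[X] = 28 = 28.0000.


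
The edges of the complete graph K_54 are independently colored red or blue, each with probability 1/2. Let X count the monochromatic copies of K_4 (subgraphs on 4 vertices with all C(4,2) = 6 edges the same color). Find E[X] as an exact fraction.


Let X = Σ_S X_S over the C(54, 4) = 316251 subsets S of size 4, where X_S = 1 if the K_4 on S is monochromatic.
For a fixed S, the K_4 on S has C(4, 2) = 6 edges. P[all 6 edges red] = (1/2)^6, and likewise for blue, so P[monochromatic] = 2·(1/2)^6 = 2^{1 − 6} = 1/32.
Summing: E[X] = C(54, 4) · 2^{1 − 6} = 316251 · 1/32 = 316251/32.
Numerically: E[X] ≈ 9882.8438.

E[X] = C(54,4)·2^(1−C(4,2)) = 316251/32 ≈ 9882.8438.


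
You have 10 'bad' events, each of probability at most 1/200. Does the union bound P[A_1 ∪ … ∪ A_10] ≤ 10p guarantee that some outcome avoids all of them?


Union bound: P[∪_{i=1}^{10} A_i] ≤ Σ_i P[A_i] ≤ 10·p = 10·(1/200) = 1/20.
Numerically: 1/20 ≈ 0.050.
Is 1/20 < 1? YES.
Since P[∪ A_i] ≤ 1/20 < 1, the complement has P[∩ A_i^c] ≥ 1 − 1/20 = 19/20 > 0, so some outcome avoids every A_i.

10·p = 1/20 ≈ 0.050; existence CERTIFIED by the union bound.


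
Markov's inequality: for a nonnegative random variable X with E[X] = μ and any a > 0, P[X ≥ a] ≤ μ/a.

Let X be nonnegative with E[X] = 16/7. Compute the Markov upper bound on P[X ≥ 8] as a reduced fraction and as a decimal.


μ = E[X] = 16/7, a = 8.
Markov: P[X ≥ 8] ≤ μ/a = (16/7)/8 = 2/7.
Numerically: ≈ 0.286.
(Since a = 8 > μ = 2.286, the bound 2/7 is < 1 and informative.)

P[X ≥ 8] ≤ 2/7 ≈ 0.286.


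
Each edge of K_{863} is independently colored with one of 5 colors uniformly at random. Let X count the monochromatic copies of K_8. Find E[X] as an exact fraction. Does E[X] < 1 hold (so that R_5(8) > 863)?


E[X] = C(863, 8) · 5^{1 − 28} = 7386423071602617757 · 5^{−27} = 7386423071602617757/7450580596923828125.
As a reduced fraction: E[X] = 7386423071602617757/7450580596923828125 ≈ 0.991389.
Is E[X] < 1? YES.
Since E[X] < 1, there exists a 5-coloring of K_{863} with no monochromatic K_8; hence R_5(8) > 863.

E[X] = 7386423071602617757/7450580596923828125 ≈ 0.991389; E[X] < 1, so R_5(8) > 863.


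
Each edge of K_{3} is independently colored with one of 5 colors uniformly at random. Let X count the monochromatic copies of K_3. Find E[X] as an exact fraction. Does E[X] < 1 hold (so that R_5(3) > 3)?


E[X] = C(3, 3) · 5^{1 − 3} = 1 · 5^{−2} = 1/25.
As a reduced fraction: E[X] = 1/25 ≈ 0.0400.
Is E[X] < 1? YES.
Since E[X] < 1, there exists a 5-coloring of K_{3} with no monochromatic K_3; hence R_5(3) > 3.

E[X] = 1/25 ≈ 0.0400; E[X] < 1, so R_5(3) > 3.


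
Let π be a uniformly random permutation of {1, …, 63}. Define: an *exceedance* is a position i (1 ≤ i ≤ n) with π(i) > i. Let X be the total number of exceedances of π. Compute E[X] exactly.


Write X = Σ_{i=1}^{63} X_i, where X_i = 1_{π(i) > i}.
For each fixed i, π(i) is uniform over {1, …, 63} (marginal of a uniform permutation), so P[π(i) > i] = (n − i)/n. Summing: Σ_{i=1}^{63} (n − i)/n = (0 + 1 + … + 62)/63 = 63(63 − 1)/(2·63) = (63 − 1)/2.
Hence E[X] = Σ_{i=1}^{63} (63 − i)/63 = 31 ≈ 31.000000.

E[X] = 31 = 31.000000.


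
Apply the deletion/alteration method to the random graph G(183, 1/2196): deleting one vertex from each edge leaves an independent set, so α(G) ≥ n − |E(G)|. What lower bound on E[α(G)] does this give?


E[|E(G)|] = C(183, 2)·p = 16653 · (1/2196) = 91/12.
E[α(G)] ≥ n − E[|E(G)|] = 183 − 91/12 = 2105/12.
Numerically: ≈ 175.4167.
(This is only a lower bound; the true E[α(G)] may be larger.)

E[α(G)] ≥ 2105/12 ≈ 175.4167.


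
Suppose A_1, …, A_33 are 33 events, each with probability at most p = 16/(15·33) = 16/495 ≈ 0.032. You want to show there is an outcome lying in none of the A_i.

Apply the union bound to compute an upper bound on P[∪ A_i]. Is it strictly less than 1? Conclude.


Union bound: P[∪_{i=1}^{33} A_i] ≤ Σ_i P[A_i] ≤ 33·p = 33·(16/495) = 16/15.
Numerically: 16/15 ≈ 1.067.
Is 16/15 < 1? NO.
Since the bound 16/15 is ≥ 1, the union bound is uninformative here; it does NOT by itself certify existence.

33·p = 16/15 ≈ 1.067; existence NOT certified by the union bound.


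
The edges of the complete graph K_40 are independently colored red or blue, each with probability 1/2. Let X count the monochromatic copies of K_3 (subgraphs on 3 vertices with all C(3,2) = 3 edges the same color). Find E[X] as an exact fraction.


Let X = Σ_S X_S over the C(40, 3) = 9880 subsets S of size 3, where X_S = 1 if the K_3 on S is monochromatic.
For a fixed S, the K_3 on S has C(3, 2) = 3 edges. P[all 3 edges red] = (1/2)^3, and likewise for blue, so P[monochromatic] = 2·(1/2)^3 = 2^{1 − 3} = 1/4.
By linearity: E[X] = C(40, 3) · 2^{1 − 3} = 9880 · 1/4 = 2470.
Numerically: E[X] ≈ 2470.000000.

E[X] = C(40,3)·2^(1−C(3,2)) = 2470 ≈ 2470.000000.


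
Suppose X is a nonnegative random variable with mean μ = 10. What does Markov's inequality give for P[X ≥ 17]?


μ = E[X] = 10, a = 17.
Markov: P[X ≥ 17] ≤ μ/a = (10)/17 = 10/17.
Numerically: ≈ 0.58824.
(Since a = 17 > μ = 10.00000, the bound 10/17 is < 1 and informative.)

P[X ≥ 17] ≤ 10/17 ≈ 0.58824.


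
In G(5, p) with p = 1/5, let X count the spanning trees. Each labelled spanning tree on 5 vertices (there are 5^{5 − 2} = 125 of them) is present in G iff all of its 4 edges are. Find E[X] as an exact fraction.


K_5 has 5^{5 − 2} = 125 labelled spanning trees.
For each such spanning tree H, let X_H = 1 if all 4 edges of H are present in G. Then P[X_H = 1] = p^{4} = (1/5)^{4} = 1/625.
By linearity of expectation: E[X] = Σ_H E[X_H] = 125 · p^{4} = 125 · 1/625 = 1/5.
Numerically: E[X] ≈ 0.2.

E[X] = 125 · (1/5)^{4} = 1/5 ≈ 0.2.


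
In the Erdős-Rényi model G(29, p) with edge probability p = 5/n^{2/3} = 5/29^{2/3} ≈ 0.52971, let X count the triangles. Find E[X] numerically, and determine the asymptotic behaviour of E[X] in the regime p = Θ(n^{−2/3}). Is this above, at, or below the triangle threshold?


Number of potential triangles: C(29, 3) = 3654.
Each occurs with probability p³ ≈ (0.52971)³ ≈ 1.48632580e-01.
By linearity: E[X] = C(29, 3)·p³ ≈ 3654 · 1.48632580e-01 ≈ 543.103448.
Since α = 2/3 < 1, p = c/n^{2/3} ≫ 1/n is above the triangle threshold p ~ 1/n. Asymptotically E[X] ~ (c³/6)·n^{3(1−α)} = (5³/6)·n^{1} → ∞; triangles are abundant w.h.p.

E[X] ≈ 543.103448; in regime p = Θ(1/n^{2/3}) E[X] diverges (above the triangle threshold p ~ 1/n).


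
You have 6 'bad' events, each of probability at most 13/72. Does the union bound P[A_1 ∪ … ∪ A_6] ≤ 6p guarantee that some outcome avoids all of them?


Union bound: P[∪_{i=1}^{6} A_i] ≤ Σ_i P[A_i] ≤ 6·p = 6·(13/72) = 13/12.
Numerically: 13/12 ≈ 1.0833.
Is 13/12 < 1? NO.
Since the bound 13/12 is ≥ 1, the union bound is uninformative here; it does NOT by itself certify existence.

6·p = 13/12 ≈ 1.0833; existence NOT certified by the union bound.


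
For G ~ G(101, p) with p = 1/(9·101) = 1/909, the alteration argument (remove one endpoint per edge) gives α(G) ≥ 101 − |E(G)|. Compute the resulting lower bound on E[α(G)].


E[|E(G)|] = C(101, 2)·p = 5050 · (1/909) = 50/9.
E[α(G)] ≥ n − E[|E(G)|] = 101 − 50/9 = 859/9.
Numerically: ≈ 95.444444.
(This is only a lower bound; the true E[α(G)] may be larger.)

E[α(G)] ≥ 859/9 ≈ 95.444444.


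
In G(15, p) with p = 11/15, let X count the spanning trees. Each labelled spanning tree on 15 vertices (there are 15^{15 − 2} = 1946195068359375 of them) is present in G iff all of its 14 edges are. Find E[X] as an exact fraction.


K_15 has 15^{15 − 2} = 1946195068359375 labelled spanning trees.
For each such spanning tree H, let X_H = 1 if all 14 edges of H are present in G. Then P[X_H = 1] = p^{14} = (11/15)^{14} = 379749833583241/29192926025390625.
Summing the indicators: E[X] = Σ_H E[X_H] = 1946195068359375 · p^{14} = 1946195068359375 · 379749833583241/29192926025390625 = 379749833583241/15.
Numerically: E[X] ≈ 2.532e+13.

E[X] = 1946195068359375 · (11/15)^{14} = 379749833583241/15 ≈ 2.532e+13.


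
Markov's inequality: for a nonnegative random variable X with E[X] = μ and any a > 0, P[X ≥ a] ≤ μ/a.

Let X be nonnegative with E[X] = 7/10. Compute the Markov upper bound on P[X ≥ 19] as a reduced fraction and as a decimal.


μ = E[X] = 7/10, a = 19.
Markov: P[X ≥ 19] ≤ μ/a = (7/10)/19 = 7/190.
Numerically: ≈ 0.037.
(Since a = 19 > μ = 0.700, the bound 7/190 is < 1 and informative.)

P[X ≥ 19] ≤ 7/190 ≈ 0.037.


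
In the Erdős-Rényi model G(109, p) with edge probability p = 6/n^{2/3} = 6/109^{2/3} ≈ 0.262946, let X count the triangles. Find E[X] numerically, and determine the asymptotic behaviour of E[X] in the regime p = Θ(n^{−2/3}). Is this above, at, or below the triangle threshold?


Number of potential triangles: C(109, 3) = 209934.
Each occurs with probability p³ ≈ (0.262946)³ ≈ 1.81802879e-02.
By linearity: E[X] = C(109, 3)·p³ ≈ 209934 · 1.81802879e-02 ≈ 3816.660550.
Since α = 2/3 < 1, p = c/n^{2/3} ≫ 1/n is above the triangle threshold p ~ 1/n. Asymptotically E[X] ~ (c³/6)·n^{3(1−α)} = (6³/6)·n^{1} → ∞; triangles are abundant w.h.p.

E[X] ≈ 3816.660550; in regime p = Θ(1/n^{2/3}) E[X] diverges (above the triangle threshold p ~ 1/n).


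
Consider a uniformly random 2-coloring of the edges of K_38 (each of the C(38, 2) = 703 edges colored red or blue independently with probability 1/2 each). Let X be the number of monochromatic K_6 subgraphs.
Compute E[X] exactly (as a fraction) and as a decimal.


Let X = Σ_S X_S over the C(38, 6) = 2760681 subsets S of size 6, where X_S = 1 if the K_6 on S is monochromatic.
For a fixed S, the K_6 on S has C(6, 2) = 15 edges. P[all 15 edges red] = (1/2)^15, and likewise for blue, so P[monochromatic] = 2·(1/2)^15 = 2^{1 − 15} = 1/16384.
Summing: E[X] = C(38, 6) · 2^{1 − 15} = 2760681 · 1/16384 = 2760681/16384.
Numerically: E[X] ≈ 168.49860.

E[X] = C(38,6)·2^(1−C(6,2)) = 2760681/16384 ≈ 168.49860.


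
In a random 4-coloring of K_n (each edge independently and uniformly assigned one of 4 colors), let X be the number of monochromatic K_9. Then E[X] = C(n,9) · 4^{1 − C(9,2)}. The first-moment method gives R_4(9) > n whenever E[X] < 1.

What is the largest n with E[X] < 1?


We need C(n, 9) · 4^{1 − 36} < 1, i.e. C(n, 9) < 4^{36 − 1} = 1180591620717411303424.
Check values of n near the boundary:
  n = 909: C(909, 9) = 1122169012923711463931; 1122169012923711463931 < 1180591620717411303424? YES
  n = 910: C(910, 9) = 1133378248346922788210; 1133378248346922788210 < 1180591620717411303424? YES
  n = 911: C(911, 9) = 1144686900492291197405; 1144686900492291197405 < 1180591620717411303424? YES
  n = 912: C(912, 9) = 1156095740032081475120; 1156095740032081475120 < 1180591620717411303424? YES
  n = 913: C(913, 9) = 1167605542753639808390; 1167605542753639808390 < 1180591620717411303424? YES
  n = 914: C(914, 9) = 1179217089587653905932; 1179217089587653905932 < 1180591620717411303424? YES
  n = 915: C(915, 9) = 1190931166636537885130; 1190931166636537885130 < 1180591620717411303424? NO
  n = 916: C(916, 9) = 1202748565202942340440; 1202748565202942340440 < 1180591620717411303424? NO
The largest n with C(n, 9) < 1180591620717411303424 is n = 914 (where E[X] = 294804272396913476483/295147905179352825856 ≈ 0.9988357). Hence R_4(9) > 914, i.e. R_4(9) ≥ 915.

Largest n = 914; hence R_4(9) > 914.


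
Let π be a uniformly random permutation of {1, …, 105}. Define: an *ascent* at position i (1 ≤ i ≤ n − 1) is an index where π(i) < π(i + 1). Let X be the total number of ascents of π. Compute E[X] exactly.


Write X = Σ X_I over i = 1, …, 104, with X_I the indicator of one ascent.
There are 104 indicators.
For each fixed i, the pair (π(i), π(i+1)) is a uniformly random ordered pair of distinct values from {1, …, 105}; by symmetry P[π(i) < π(i+1)] = 1/2.
By linearity: E[X] = 104 · (1/2) = (105 − 1) · (1/2) = 52 ≈ 52.00000.

E[X] = 52 = 52.00000.


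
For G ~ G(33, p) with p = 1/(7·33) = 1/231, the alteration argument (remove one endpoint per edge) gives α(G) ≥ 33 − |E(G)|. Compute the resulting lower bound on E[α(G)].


E[|E(G)|] = C(33, 2)·p = 528 · (1/231) = 16/7.
E[α(G)] ≥ n − E[|E(G)|] = 33 − 16/7 = 215/7.
Numerically: ≈ 30.714.
(This is only a lower bound; the true E[α(G)] may be larger.)

E[α(G)] ≥ 215/7 ≈ 30.714.


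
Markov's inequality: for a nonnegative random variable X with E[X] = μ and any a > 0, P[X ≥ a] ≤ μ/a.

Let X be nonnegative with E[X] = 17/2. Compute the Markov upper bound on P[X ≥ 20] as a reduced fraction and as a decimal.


μ = E[X] = 17/2, a = 20.
Markov: P[X ≥ 20] ≤ μ/a = (17/2)/20 = 17/40.
Numerically: ≈ 0.425000.
(Since a = 20 > μ = 8.500000, the bound 17/40 is < 1 and informative.)

P[X ≥ 20] ≤ 17/40 ≈ 0.425000.


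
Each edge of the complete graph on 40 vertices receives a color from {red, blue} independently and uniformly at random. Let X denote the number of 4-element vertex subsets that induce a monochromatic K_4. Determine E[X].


Let X = Σ_S X_S over the C(40, 4) = 91390 subsets S of size 4, where X_S = 1 if the K_4 on S is monochromatic.
For a fixed S, the K_4 on S has C(4, 2) = 6 edges. P[all 6 edges red] = (1/2)^6, and likewise for blue, so P[monochromatic] = 2·(1/2)^6 = 2^{1 − 6} = 1/32.
By linearity of expectation: E[X] = C(40, 4) · 2^{1 − 6} = 91390 · 1/32 = 45695/16.
Numerically: E[X] ≈ 2855.9375.

E[X] = C(40,4)·2^(1−C(4,2)) = 45695/16 ≈ 2855.9375.


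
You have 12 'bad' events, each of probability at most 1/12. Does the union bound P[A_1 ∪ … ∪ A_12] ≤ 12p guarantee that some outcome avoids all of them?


Union bound: P[∪_{i=1}^{12} A_i] ≤ Σ_i P[A_i] ≤ 12·p = 12·(1/12) = 1.
Numerically: 1 ≈ 1.000.
Is 1 < 1? NO.
Since the bound 1 is ≥ 1, the union bound is uninformative here; it does NOT by itself certify existence.

12·p = 1 ≈ 1.000; existence NOT certified by the union bound.


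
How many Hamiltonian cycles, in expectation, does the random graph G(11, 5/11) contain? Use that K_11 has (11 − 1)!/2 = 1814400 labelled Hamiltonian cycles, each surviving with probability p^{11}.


K_11 has (11 − 1)!/2 = 1814400 labelled Hamiltonian cycles.
For each such Hamiltonian cycle H, let X_H = 1 if all 11 edges of H are present in G. Then P[X_H = 1] = p^{11} = (5/11)^{11} = 48828125/285311670611.
Summing the indicators: E[X] = Σ_H E[X_H] = 1814400 · p^{11} = 1814400 · 48828125/285311670611 = 88593750000000/285311670611.
Numerically: E[X] ≈ 311.

E[X] = 1814400 · (5/11)^{11} = 88593750000000/285311670611 ≈ 311.


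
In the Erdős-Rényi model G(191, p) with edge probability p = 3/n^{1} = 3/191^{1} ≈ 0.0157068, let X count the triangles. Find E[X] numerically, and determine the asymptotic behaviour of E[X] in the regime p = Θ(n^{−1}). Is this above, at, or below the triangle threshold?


Number of potential triangles: C(191, 3) = 1143135.
Each occurs with probability p³ ≈ (0.0157068)³ ≈ 3.87492822e-06.
By linearity: E[X] = C(191, 3)·p³ ≈ 1143135 · 3.87492822e-06 ≈ 4.429566.
Here α = 1, so p = 3/n is exactly at the triangle threshold p ~ 1/n. Asymptotically E[X] → c³/6 = 3³/6 = 9/2 ≈ 4.500000, a bounded constant. In this regime the triangle count is asymptotically Poisson(c³/6).

E[X] ≈ 4.429566; in regime p = Θ(1/n^{1}) E[X] stays bounded (at the triangle threshold p ~ 1/n).


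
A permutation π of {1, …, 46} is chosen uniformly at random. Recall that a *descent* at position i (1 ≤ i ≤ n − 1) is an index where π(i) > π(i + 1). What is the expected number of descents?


Write X = Σ X_I over i = 1, …, 45, with X_I the indicator of one descent.
There are 45 indicators.
For each fixed i, the pair (π(i), π(i+1)) is a uniformly random ordered pair of distinct values from {1, …, 46}; by symmetry P[π(i) > π(i+1)] = 1/2.
By linearity: E[X] = 45 · (1/2) = (46 − 1) · (1/2) = 45/2 ≈ 22.5000.

E[X] = 45/2 = 22.5000.


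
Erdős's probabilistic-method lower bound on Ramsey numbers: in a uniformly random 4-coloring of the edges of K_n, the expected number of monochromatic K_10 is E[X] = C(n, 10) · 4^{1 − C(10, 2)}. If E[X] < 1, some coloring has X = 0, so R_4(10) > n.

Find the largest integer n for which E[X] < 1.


We need C(n, 10) · 4^{1 − 45} < 1, i.e. C(n, 10) < 4^{45 − 1} = 309485009821345068724781056.
Check values of n near the boundary:
  n = 2021: C(2021, 10) = 306347841644770462864800616; 306347841644770462864800616 < 309485009821345068724781056? YES
  n = 2022: C(2022, 10) = 307870445231474093395937796; 307870445231474093395937796 < 309485009821345068724781056? YES
  n = 2023: C(2023, 10) = 309399856285778485315440716; 309399856285778485315440716 < 309485009821345068724781056? YES
  n = 2024: C(2024, 10) = 310936101848269937576192656; 310936101848269937576192656 < 309485009821345068724781056? NO
  n = 2025: C(2025, 10) = 312479209053472269772600560; 312479209053472269772600560 < 309485009821345068724781056? NO
The largest n with C(n, 10) < 309485009821345068724781056 is n = 2023 (where E[X] = 77349964071444621328860179/77371252455336267181195264 ≈ 0.99972). Hence R_4(10) > 2023, i.e. R_4(10) ≥ 2024.

Largest n = 2023; hence R_4(10) > 2023.


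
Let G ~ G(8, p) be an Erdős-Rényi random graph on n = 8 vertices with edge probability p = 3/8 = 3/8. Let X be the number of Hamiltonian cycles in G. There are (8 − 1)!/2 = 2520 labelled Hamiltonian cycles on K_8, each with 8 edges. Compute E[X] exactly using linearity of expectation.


K_8 has (8 − 1)!/2 = 2520 labelled Hamiltonian cycles.
For each such Hamiltonian cycle H, let X_H = 1 if all 8 edges of H are present in G. Then P[X_H = 1] = p^{8} = (3/8)^{8} = 6561/16777216.
Summing the indicators: E[X] = Σ_H E[X_H] = 2520 · p^{8} = 2520 · 6561/16777216 = 2066715/2097152.
Numerically: E[X] ≈ 0.985487.

E[X] = 2520 · (3/8)^{8} = 2066715/2097152 ≈ 0.985487.


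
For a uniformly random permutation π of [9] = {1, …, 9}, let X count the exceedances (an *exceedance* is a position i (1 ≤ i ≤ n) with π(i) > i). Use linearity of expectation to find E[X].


Write X = Σ_{i=1}^{9} X_i, where X_i = 1_{π(i) > i}.
For each fixed i, π(i) is uniform over {1, …, 9} (marginal of a uniform permutation), so P[π(i) > i] = (n − i)/n. Summing: Σ_{i=1}^{9} (n − i)/n = (0 + 1 + … + 8)/9 = 9(9 − 1)/(2·9) = (9 − 1)/2.
Hence E[X] = Σ_{i=1}^{9} (9 − i)/9 = 4 ≈ 4.000.

E[X] = 4 = 4.000.


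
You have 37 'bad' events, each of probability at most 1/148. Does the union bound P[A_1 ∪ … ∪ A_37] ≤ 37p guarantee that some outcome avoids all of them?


Union bound: P[∪_{i=1}^{37} A_i] ≤ Σ_i P[A_i] ≤ 37·p = 37·(1/148) = 1/4.
Numerically: 1/4 ≈ 0.250000.
Is 1/4 < 1? YES.
Since P[∪ A_i] ≤ 1/4 < 1, the complement has P[∩ A_i^c] ≥ 1 − 1/4 = 3/4 > 0, so some outcome avoids every A_i.

37·p = 1/4 ≈ 0.250000; existence CERTIFIED by the union bound.


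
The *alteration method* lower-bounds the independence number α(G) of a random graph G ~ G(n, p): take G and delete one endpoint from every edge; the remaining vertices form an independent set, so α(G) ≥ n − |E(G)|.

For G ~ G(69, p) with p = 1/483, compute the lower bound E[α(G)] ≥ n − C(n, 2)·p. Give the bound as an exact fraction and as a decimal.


E[|E(G)|] = C(69, 2)·p = 2346 · (1/483) = 34/7.
E[α(G)] ≥ n − E[|E(G)|] = 69 − 34/7 = 449/7.
Numerically: ≈ 64.142857.
(This is only a lower bound; the true E[α(G)] may be larger.)

E[α(G)] ≥ 449/7 ≈ 64.142857.


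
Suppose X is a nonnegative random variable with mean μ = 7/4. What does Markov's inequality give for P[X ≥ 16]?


μ = E[X] = 7/4, a = 16.
Markov: P[X ≥ 16] ≤ μ/a = (7/4)/16 = 7/64.
Numerically: ≈ 0.1094.
(Since a = 16 > μ = 1.7500, the bound 7/64 is < 1 and informative.)

P[X ≥ 16] ≤ 7/64 ≈ 0.1094.


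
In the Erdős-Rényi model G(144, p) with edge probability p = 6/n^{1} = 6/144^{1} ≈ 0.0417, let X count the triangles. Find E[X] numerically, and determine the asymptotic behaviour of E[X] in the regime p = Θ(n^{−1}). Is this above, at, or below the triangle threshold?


Number of potential triangles: C(144, 3) = 487344.
Each occurs with probability p³ ≈ (0.0417)³ ≈ 7.23380e-05.
By linearity: E[X] = C(144, 3)·p³ ≈ 487344 · 7.23380e-05 ≈ 35.253.
Here α = 1, so p = 6/n is exactly at the triangle threshold p ~ 1/n. Asymptotically E[X] → c³/6 = 6³/6 = 36 ≈ 36.000, a bounded constant. In this regime the triangle count is asymptotically Poisson(c³/6).

E[X] ≈ 35.253; in regime p = Θ(1/n^{1}) E[X] stays bounded (at the triangle threshold p ~ 1/n).


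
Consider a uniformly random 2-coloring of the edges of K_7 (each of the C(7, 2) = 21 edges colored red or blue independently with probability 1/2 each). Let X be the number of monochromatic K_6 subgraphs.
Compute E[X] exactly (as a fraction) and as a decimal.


Let X = Σ_S X_S over the C(7, 6) = 7 subsets S of size 6, where X_S = 1 if the K_6 on S is monochromatic.
For a fixed S, the K_6 on S has C(6, 2) = 15 edges. P[all 15 edges red] = (1/2)^15, and likewise for blue, so P[monochromatic] = 2·(1/2)^15 = 2^{1 − 15} = 1/16384.
Summing: E[X] = C(7, 6) · 2^{1 − 15} = 7 · 1/16384 = 7/16384.
Numerically: E[X] ≈ 0.000.

E[X] = C(7,6)·2^(1−C(6,2)) = 7/16384 ≈ 0.000.


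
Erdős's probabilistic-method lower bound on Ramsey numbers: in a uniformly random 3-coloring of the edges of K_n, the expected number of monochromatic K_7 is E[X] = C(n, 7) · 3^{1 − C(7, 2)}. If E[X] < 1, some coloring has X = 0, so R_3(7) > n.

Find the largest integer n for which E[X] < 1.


We need C(n, 7) · 3^{1 − 21} < 1, i.e. C(n, 7) < 3^{21 − 1} = 3486784401.
Check values of n near the boundary:
  n = 80: C(80, 7) = 3176716400; 3176716400 < 3486784401? YES
  n = 81: C(81, 7) = 3477216600; 3477216600 < 3486784401? YES
  n = 82: C(82, 7) = 3801756816; 3801756816 < 3486784401? NO
The largest n with C(n, 7) < 3486784401 is n = 81 (where E[X] = 42928600/43046721 ≈ 0.997). Hence R_3(7) > 81, i.e. R_3(7) ≥ 82.

Largest n = 81; hence R_3(7) > 81.


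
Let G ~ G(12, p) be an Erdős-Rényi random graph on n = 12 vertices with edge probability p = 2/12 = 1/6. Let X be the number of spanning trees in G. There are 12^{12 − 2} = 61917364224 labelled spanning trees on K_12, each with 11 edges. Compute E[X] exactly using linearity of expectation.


K_12 has 12^{12 − 2} = 61917364224 labelled spanning trees.
For each such spanning tree H, let X_H = 1 if all 11 edges of H are present in G. Then P[X_H = 1] = p^{11} = (1/6)^{11} = 1/362797056.
By linearity: E[X] = Σ_H E[X_H] = 61917364224 · p^{11} = 61917364224 · 1/362797056 = 512/3.
Numerically: E[X] ≈ 170.667.

E[X] = 61917364224 · (1/6)^{11} = 512/3 ≈ 170.667.


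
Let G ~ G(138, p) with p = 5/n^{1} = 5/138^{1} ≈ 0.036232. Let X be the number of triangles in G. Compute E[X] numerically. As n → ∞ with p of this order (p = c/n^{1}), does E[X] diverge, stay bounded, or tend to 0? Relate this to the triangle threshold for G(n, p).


Number of potential triangles: C(138, 3) = 428536.
Each occurs with probability p³ ≈ (0.036232)³ ≈ 4.7563385e-05.
By linearity: E[X] = C(138, 3)·p³ ≈ 428536 · 4.7563385e-05 ≈ 20.38262.
Here α = 1, so p = 5/n is exactly at the triangle threshold p ~ 1/n. Asymptotically E[X] → c³/6 = 5³/6 = 125/6 ≈ 20.83333, a bounded constant. In this regime the triangle count is asymptotically Poisson(c³/6).

E[X] ≈ 20.38262; in regime p = Θ(1/n^{1}) E[X] stays bounded (at the triangle threshold p ~ 1/n).


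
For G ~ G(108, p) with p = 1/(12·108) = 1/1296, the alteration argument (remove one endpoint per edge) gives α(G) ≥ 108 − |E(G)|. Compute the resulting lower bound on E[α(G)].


E[|E(G)|] = C(108, 2)·p = 5778 · (1/1296) = 107/24.
E[α(G)] ≥ n − E[|E(G)|] = 108 − 107/24 = 2485/24.
Numerically: ≈ 103.541667.
(This is only a lower bound; the true E[α(G)] may be larger.)

E[α(G)] ≥ 2485/24 ≈ 103.541667.


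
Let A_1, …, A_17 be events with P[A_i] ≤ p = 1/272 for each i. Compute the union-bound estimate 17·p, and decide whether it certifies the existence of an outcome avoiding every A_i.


Union bound: P[∪_{i=1}^{17} A_i] ≤ Σ_i P[A_i] ≤ 17·p = 17·(1/272) = 1/16.
Numerically: 1/16 ≈ 0.06250.
Is 1/16 < 1? YES.
Since P[∪ A_i] ≤ 1/16 < 1, the complement has P[∩ A_i^c] ≥ 1 − 1/16 = 15/16 > 0, so some outcome avoids every A_i.

17·p = 1/16 ≈ 0.06250; existence CERTIFIED by the union bound.


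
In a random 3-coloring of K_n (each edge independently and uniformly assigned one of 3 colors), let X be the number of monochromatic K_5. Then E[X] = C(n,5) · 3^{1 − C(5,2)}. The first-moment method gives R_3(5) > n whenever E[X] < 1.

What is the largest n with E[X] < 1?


We need C(n, 5) · 3^{1 − 10} < 1, i.e. C(n, 5) < 3^{10 − 1} = 19683.
Check values of n near the boundary:
  n = 14: C(14, 5) = 2002; 2002 < 19683? YES
  n = 15: C(15, 5) = 3003; 3003 < 19683? YES
  n = 16: C(16, 5) = 4368; 4368 < 19683? YES
  n = 17: C(17, 5) = 6188; 6188 < 19683? YES
  n = 18: C(18, 5) = 8568; 8568 < 19683? YES
  n = 19: C(19, 5) = 11628; 11628 < 19683? YES
  n = 20: C(20, 5) = 15504; 15504 < 19683? YES
  n = 21: C(21, 5) = 20349; 20349 < 19683? NO
The largest n with C(n, 5) < 19683 is n = 20 (where E[X] = 5168/6561 ≈ 0.7877). Hence R_3(5) > 20, i.e. R_3(5) ≥ 21.

Largest n = 20; hence R_3(5) > 20.


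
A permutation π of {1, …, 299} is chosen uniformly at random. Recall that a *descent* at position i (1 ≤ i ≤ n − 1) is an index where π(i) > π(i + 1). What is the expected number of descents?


Write X = Σ X_I over i = 1, …, 298, with X_I the indicator of one descent.
There are 298 indicators.
For each fixed i, the pair (π(i), π(i+1)) is a uniformly random ordered pair of distinct values from {1, …, 299}; by symmetry P[π(i) > π(i+1)] = 1/2.
By linearity: E[X] = 298 · (1/2) = (299 − 1) · (1/2) = 149 ≈ 149.000000.

E[X] = 149 = 149.000000.


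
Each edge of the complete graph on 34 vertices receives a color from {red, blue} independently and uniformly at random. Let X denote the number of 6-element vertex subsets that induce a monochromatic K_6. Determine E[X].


Let X = Σ_S X_S over the C(34, 6) = 1344904 subsets S of size 6, where X_S = 1 if the K_6 on S is monochromatic.
For a fixed S, the K_6 on S has C(6, 2) = 15 edges. P[all 15 edges red] = (1/2)^15, and likewise for blue, so P[monochromatic] = 2·(1/2)^15 = 2^{1 − 15} = 1/16384.
Summing: E[X] = C(34, 6) · 2^{1 − 15} = 1344904 · 1/16384 = 168113/2048.
Numerically: E[X] ≈ 82.0864.

E[X] = C(34,6)·2^(1−C(6,2)) = 168113/2048 ≈ 82.0864.


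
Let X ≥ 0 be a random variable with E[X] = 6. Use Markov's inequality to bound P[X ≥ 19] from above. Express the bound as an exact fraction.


μ = E[X] = 6, a = 19.
Markov: P[X ≥ 19] ≤ μ/a = (6)/19 = 6/19.
Numerically: ≈ 0.31579.
(Since a = 19 > μ = 6.00000, the bound 6/19 is < 1 and informative.)

P[X ≥ 19] ≤ 6/19 ≈ 0.31579.


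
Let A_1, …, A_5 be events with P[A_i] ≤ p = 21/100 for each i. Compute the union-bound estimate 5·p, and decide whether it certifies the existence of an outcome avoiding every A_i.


Union bound: P[∪_{i=1}^{5} A_i] ≤ Σ_i P[A_i] ≤ 5·p = 5·(21/100) = 21/20.
Numerically: 21/20 ≈ 1.050000.
Is 21/20 < 1? NO.
Since the bound 21/20 is ≥ 1, the union bound is uninformative here; it does NOT by itself certify existence.

5·p = 21/20 ≈ 1.050000; existence NOT certified by the union bound.


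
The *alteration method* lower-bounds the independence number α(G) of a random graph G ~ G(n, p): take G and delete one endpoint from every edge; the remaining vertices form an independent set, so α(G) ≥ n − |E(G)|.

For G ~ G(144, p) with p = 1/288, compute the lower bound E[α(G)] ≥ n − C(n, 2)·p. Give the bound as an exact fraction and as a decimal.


E[|E(G)|] = C(144, 2)·p = 10296 · (1/288) = 143/4.
E[α(G)] ≥ n − E[|E(G)|] = 144 − 143/4 = 433/4.
Numerically: ≈ 108.25000.
(This is only a lower bound; the true E[α(G)] may be larger.)

E[α(G)] ≥ 433/4 ≈ 108.25000.


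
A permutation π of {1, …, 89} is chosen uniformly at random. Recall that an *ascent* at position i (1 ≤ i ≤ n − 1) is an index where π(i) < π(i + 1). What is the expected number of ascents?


Write X = Σ X_I over i = 1, …, 88, with X_I the indicator of one ascent.
There are 88 indicators.
For each fixed i, the pair (π(i), π(i+1)) is a uniformly random ordered pair of distinct values from {1, …, 89}; by symmetry P[π(i) < π(i+1)] = 1/2.
By linearity: E[X] = 88 · (1/2) = (89 − 1) · (1/2) = 44 ≈ 44.000000.

E[X] = 44 = 44.000000.


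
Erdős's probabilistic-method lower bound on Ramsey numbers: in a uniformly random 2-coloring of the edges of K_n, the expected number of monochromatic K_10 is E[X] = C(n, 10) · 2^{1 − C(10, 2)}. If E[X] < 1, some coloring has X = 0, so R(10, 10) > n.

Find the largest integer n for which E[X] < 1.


We need C(n, 10) · 2^{1 − 45} < 1, i.e. C(n, 10) < 2^{45 − 1} = 17592186044416.
Check values of n near the boundary:
  n = 96: C(96, 10) = 11279926456656; 11279926456656 < 17592186044416? YES
  n = 97: C(97, 10) = 12576469727536; 12576469727536 < 17592186044416? YES
  n = 98: C(98, 10) = 14005614014756; 14005614014756 < 17592186044416? YES
  n = 99: C(99, 10) = 15579278510796; 15579278510796 < 17592186044416? YES
  n = 100: C(100, 10) = 17310309456440; 17310309456440 < 17592186044416? YES
  n = 101: C(101, 10) = 19212541264840; 19212541264840 < 17592186044416? NO
  n = 102: C(102, 10) = 21300860967540; 21300860967540 < 17592186044416? NO
  n = 103: C(103, 10) = 23591276125340; 23591276125340 < 17592186044416? NO
The largest n with C(n, 10) < 17592186044416 is n = 100 (where E[X] = 2163788682055/2199023255552 ≈ 0.984). Hence R(10, 10) > 100, i.e. R(10, 10) ≥ 101.

Largest n = 100; hence R(10, 10) > 100.


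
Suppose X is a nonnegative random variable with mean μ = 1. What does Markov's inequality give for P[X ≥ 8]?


μ = E[X] = 1, a = 8.
Markov: P[X ≥ 8] ≤ μ/a = (1)/8 = 1/8.
Numerically: ≈ 0.125.
(Since a = 8 > μ = 1.000, the bound 1/8 is < 1 and informative.)

P[X ≥ 8] ≤ 1/8 ≈ 0.125.


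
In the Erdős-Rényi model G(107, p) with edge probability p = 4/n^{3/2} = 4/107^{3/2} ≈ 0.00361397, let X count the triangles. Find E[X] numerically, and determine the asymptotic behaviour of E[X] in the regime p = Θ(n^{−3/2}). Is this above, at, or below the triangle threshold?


Number of potential triangles: C(107, 3) = 198485.
Each occurs with probability p³ ≈ (0.00361397)³ ≈ 4.72011929e-08.
By linearity: E[X] = C(107, 3)·p³ ≈ 198485 · 4.72011929e-08 ≈ 0.009369.
Since α = 3/2 > 1, p = c/n^{3/2} = o(1/n) is below the triangle threshold p ~ 1/n. Asymptotically E[X] ~ (c³/6)·n^{3(1−α)} = (4³/6)·n^{-1.5} → 0, so by Markov's inequality G has no triangles w.h.p.

E[X] ≈ 0.009369; in regime p = Θ(1/n^{3/2}) E[X] tends to 0 (below the triangle threshold p ~ 1/n).


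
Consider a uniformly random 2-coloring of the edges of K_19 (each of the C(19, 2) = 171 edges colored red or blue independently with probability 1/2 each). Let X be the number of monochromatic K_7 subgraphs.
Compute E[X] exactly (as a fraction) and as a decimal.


Let X = Σ_S X_S over the C(19, 7) = 50388 subsets S of size 7, where X_S = 1 if the K_7 on S is monochromatic.
For a fixed S, the K_7 on S has C(7, 2) = 21 edges. P[all 21 edges red] = (1/2)^21, and likewise for blue, so P[monochromatic] = 2·(1/2)^21 = 2^{1 − 21} = 1/1048576.
By linearity: E[X] = C(19, 7) · 2^{1 − 21} = 50388 · 1/1048576 = 12597/262144.
Numerically: E[X] ≈ 0.048.

E[X] = C(19,7)·2^(1−C(7,2)) = 12597/262144 ≈ 0.048.
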